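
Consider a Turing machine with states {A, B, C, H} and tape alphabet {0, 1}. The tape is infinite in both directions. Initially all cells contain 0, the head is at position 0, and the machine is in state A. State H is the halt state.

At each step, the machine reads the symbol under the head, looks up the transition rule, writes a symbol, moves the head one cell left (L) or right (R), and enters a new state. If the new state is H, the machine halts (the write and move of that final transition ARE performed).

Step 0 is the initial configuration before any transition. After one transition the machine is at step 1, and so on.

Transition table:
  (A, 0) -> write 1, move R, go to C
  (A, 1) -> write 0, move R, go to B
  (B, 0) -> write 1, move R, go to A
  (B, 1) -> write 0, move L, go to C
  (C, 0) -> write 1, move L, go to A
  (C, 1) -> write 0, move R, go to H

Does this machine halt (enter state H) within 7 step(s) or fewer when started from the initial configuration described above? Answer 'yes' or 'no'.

Answer: yes

Derivation:
Step 1: in state A at pos 0, read 0 -> (A,0)->write 1,move R,goto C. Now: state=C, head=1, tape[-1..2]=0100 (head:   ^)
Step 2: in state C at pos 1, read 0 -> (C,0)->write 1,move L,goto A. Now: state=A, head=0, tape[-1..2]=0110 (head:  ^)
Step 3: in state A at pos 0, read 1 -> (A,1)->write 0,move R,goto B. Now: state=B, head=1, tape[-1..2]=0010 (head:   ^)
Step 4: in state B at pos 1, read 1 -> (B,1)->write 0,move L,goto C. Now: state=C, head=0, tape[-1..2]=0000 (head:  ^)
Step 5: in state C at pos 0, read 0 -> (C,0)->write 1,move L,goto A. Now: state=A, head=-1, tape[-2..2]=00100 (head:  ^)
Step 6: in state A at pos -1, read 0 -> (A,0)->write 1,move R,goto C. Now: state=C, head=0, tape[-2..2]=01100 (head:   ^)
Step 7: in state C at pos 0, read 1 -> (C,1)->write 0,move R,goto H. Now: state=H, head=1, tape[-2..2]=01000 (head:    ^)
State H reached at step 7; 7 <= 7 -> yes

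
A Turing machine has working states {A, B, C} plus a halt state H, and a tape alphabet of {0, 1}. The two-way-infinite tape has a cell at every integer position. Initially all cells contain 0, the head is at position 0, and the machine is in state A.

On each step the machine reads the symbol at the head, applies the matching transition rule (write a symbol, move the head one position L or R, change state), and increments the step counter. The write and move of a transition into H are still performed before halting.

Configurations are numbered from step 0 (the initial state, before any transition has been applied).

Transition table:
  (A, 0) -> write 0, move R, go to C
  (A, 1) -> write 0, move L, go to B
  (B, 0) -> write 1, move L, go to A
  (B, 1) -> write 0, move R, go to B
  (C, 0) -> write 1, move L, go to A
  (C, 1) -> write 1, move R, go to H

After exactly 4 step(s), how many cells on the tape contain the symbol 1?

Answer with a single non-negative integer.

Answer: 1

Derivation:
Step 1: in state A at pos 0, read 0 -> (A,0)->write 0,move R,goto C. Now: state=C, head=1, tape[-1..2]=0000 (head:   ^)
Step 2: in state C at pos 1, read 0 -> (C,0)->write 1,move L,goto A. Now: state=A, head=0, tape[-1..2]=0010 (head:  ^)
Step 3: in state A at pos 0, read 0 -> (A,0)->write 0,move R,goto C. Now: state=C, head=1, tape[-1..2]=0010 (head:   ^)
Step 4: in state C at pos 1, read 1 -> (C,1)->write 1,move R,goto H. Now: state=H, head=2, tape[-1..3]=00100 (head:    ^)
Cells containing 1 after step 4: {1} -> 1 cell(s)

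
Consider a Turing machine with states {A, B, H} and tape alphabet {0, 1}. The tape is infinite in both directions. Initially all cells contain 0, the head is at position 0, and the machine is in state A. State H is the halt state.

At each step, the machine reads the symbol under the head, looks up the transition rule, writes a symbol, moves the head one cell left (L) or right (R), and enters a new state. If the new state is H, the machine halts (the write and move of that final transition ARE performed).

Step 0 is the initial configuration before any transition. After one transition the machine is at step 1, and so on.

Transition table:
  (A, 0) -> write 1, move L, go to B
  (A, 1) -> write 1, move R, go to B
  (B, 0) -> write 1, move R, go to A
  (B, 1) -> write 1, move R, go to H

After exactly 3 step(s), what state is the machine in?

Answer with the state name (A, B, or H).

Step 1: in state A at pos 0, read 0 -> (A,0)->write 1,move L,goto B. Now: state=B, head=-1, tape[-2..1]=0010 (head:  ^)
Step 2: in state B at pos -1, read 0 -> (B,0)->write 1,move R,goto A. Now: state=A, head=0, tape[-2..1]=0110 (head:   ^)
Step 3: in state A at pos 0, read 1 -> (A,1)->write 1,move R,goto B. Now: state=B, head=1, tape[-2..2]=01100 (head:    ^)

Answer: B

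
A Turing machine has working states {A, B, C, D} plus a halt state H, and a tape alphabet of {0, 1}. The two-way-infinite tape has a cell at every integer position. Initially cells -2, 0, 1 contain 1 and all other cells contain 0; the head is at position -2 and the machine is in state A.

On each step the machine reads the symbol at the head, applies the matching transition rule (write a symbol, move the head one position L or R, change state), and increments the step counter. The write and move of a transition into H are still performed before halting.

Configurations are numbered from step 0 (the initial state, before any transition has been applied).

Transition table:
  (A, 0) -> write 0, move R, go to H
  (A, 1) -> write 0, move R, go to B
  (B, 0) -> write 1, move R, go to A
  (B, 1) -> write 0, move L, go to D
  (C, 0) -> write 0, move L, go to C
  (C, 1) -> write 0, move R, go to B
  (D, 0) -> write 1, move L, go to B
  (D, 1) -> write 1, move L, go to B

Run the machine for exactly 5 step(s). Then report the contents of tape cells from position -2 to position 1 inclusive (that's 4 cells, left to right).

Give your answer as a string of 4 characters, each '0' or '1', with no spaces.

Step 1: in state A at pos -2, read 1 -> (A,1)->write 0,move R,goto B. Now: state=B, head=-1, tape[-3..2]=000110 (head:   ^)
Step 2: in state B at pos -1, read 0 -> (B,0)->write 1,move R,goto A. Now: state=A, head=0, tape[-3..2]=001110 (head:    ^)
Step 3: in state A at pos 0, read 1 -> (A,1)->write 0,move R,goto B. Now: state=B, head=1, tape[-3..2]=001010 (head:     ^)
Step 4: in state B at pos 1, read 1 -> (B,1)->write 0,move L,goto D. Now: state=D, head=0, tape[-3..2]=001000 (head:    ^)
Step 5: in state D at pos 0, read 0 -> (D,0)->write 1,move L,goto B. Now: state=B, head=-1, tape[-3..2]=001100 (head:   ^)

Answer: 0110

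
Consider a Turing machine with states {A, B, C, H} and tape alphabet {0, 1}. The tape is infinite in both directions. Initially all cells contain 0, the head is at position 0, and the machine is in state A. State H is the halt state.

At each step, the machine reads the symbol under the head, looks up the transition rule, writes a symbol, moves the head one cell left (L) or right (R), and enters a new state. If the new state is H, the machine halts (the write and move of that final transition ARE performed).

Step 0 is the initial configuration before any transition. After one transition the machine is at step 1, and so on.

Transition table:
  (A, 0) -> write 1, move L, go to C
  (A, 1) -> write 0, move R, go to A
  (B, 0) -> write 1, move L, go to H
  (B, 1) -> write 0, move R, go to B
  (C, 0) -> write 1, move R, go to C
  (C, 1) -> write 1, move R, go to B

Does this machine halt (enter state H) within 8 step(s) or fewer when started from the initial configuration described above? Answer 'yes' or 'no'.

Step 1: in state A at pos 0, read 0 -> (A,0)->write 1,move L,goto C. Now: state=C, head=-1, tape[-2..1]=0010 (head:  ^)
Step 2: in state C at pos -1, read 0 -> (C,0)->write 1,move R,goto C. Now: state=C, head=0, tape[-2..1]=0110 (head:   ^)
Step 3: in state C at pos 0, read 1 -> (C,1)->write 1,move R,goto B. Now: state=B, head=1, tape[-2..2]=01100 (head:    ^)
Step 4: in state B at pos 1, read 0 -> (B,0)->write 1,move L,goto H. Now: state=H, head=0, tape[-2..2]=01110 (head:   ^)
State H reached at step 4; 4 <= 8 -> yes

Answer: yes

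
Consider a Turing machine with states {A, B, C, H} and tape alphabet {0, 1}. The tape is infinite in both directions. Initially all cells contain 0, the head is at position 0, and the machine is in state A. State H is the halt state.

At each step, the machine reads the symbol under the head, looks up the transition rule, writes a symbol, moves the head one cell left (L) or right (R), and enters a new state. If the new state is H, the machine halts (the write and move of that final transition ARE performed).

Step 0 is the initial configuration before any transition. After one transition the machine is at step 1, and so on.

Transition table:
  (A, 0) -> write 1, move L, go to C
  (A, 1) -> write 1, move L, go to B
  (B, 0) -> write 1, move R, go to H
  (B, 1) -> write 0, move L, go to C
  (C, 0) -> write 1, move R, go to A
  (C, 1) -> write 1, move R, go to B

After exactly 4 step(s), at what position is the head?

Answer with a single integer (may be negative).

Answer: -2

Derivation:
Step 1: in state A at pos 0, read 0 -> (A,0)->write 1,move L,goto C. Now: state=C, head=-1, tape[-2..1]=0010 (head:  ^)
Step 2: in state C at pos -1, read 0 -> (C,0)->write 1,move R,goto A. Now: state=A, head=0, tape[-2..1]=0110 (head:   ^)
Step 3: in state A at pos 0, read 1 -> (A,1)->write 1,move L,goto B. Now: state=B, head=-1, tape[-2..1]=0110 (head:  ^)
Step 4: in state B at pos -1, read 1 -> (B,1)->write 0,move L,goto C. Now: state=C, head=-2, tape[-3..1]=00010 (head:  ^)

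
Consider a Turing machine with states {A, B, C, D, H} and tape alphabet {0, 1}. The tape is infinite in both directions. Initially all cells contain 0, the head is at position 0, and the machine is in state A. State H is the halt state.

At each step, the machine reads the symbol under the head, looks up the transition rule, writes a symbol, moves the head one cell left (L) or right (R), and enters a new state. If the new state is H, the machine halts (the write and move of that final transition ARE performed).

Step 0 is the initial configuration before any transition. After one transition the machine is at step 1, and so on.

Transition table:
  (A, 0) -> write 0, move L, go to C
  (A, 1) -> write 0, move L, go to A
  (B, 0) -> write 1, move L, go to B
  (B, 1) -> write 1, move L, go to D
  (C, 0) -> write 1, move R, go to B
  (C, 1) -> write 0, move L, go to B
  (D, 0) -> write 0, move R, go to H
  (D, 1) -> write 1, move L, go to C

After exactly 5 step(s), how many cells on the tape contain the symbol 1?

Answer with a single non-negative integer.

Answer: 2

Derivation:
Step 1: in state A at pos 0, read 0 -> (A,0)->write 0,move L,goto C. Now: state=C, head=-1, tape[-2..1]=0000 (head:  ^)
Step 2: in state C at pos -1, read 0 -> (C,0)->write 1,move R,goto B. Now: state=B, head=0, tape[-2..1]=0100 (head:   ^)
Step 3: in state B at pos 0, read 0 -> (B,0)->write 1,move L,goto B. Now: state=B, head=-1, tape[-2..1]=0110 (head:  ^)
Step 4: in state B at pos -1, read 1 -> (B,1)->write 1,move L,goto D. Now: state=D, head=-2, tape[-3..1]=00110 (head:  ^)
Step 5: in state D at pos -2, read 0 -> (D,0)->write 0,move R,goto H. Now: state=H, head=-1, tape[-3..1]=00110 (head:   ^)
Cells containing 1 after step 5: {-1, 0} -> 2 cell(s)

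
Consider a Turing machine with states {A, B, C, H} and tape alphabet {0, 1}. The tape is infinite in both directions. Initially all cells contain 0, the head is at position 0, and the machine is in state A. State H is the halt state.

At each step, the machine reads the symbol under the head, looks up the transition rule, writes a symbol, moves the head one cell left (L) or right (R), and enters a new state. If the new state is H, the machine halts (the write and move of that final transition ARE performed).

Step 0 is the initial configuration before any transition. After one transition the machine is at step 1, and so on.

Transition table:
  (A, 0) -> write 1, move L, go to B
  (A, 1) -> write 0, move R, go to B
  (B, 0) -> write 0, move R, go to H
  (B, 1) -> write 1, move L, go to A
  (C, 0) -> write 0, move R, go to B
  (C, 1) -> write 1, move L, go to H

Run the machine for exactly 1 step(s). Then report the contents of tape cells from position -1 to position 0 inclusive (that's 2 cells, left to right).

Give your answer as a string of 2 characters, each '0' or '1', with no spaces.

Step 1: in state A at pos 0, read 0 -> (A,0)->write 1,move L,goto B. Now: state=B, head=-1, tape[-2..1]=0010 (head:  ^)

Answer: 01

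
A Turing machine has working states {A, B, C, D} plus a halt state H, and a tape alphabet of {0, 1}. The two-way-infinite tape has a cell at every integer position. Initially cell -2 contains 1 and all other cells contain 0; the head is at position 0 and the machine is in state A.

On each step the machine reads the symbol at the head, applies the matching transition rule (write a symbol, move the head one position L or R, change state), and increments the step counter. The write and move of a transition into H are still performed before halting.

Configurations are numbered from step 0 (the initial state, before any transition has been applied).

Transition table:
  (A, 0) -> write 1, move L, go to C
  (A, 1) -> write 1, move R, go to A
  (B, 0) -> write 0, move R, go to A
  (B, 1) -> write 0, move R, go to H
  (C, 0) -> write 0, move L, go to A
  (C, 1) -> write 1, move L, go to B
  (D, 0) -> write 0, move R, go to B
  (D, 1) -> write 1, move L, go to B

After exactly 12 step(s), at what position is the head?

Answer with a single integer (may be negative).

Step 1: in state A at pos 0, read 0 -> (A,0)->write 1,move L,goto C. Now: state=C, head=-1, tape[-3..1]=01010 (head:   ^)
Step 2: in state C at pos -1, read 0 -> (C,0)->write 0,move L,goto A. Now: state=A, head=-2, tape[-3..1]=01010 (head:  ^)
Step 3: in state A at pos -2, read 1 -> (A,1)->write 1,move R,goto A. Now: state=A, head=-1, tape[-3..1]=01010 (head:   ^)
Step 4: in state A at pos -1, read 0 -> (A,0)->write 1,move L,goto C. Now: state=C, head=-2, tape[-3..1]=01110 (head:  ^)
Step 5: in state C at pos -2, read 1 -> (C,1)->write 1,move L,goto B. Now: state=B, head=-3, tape[-4..1]=001110 (head:  ^)
Step 6: in state B at pos -3, read 0 -> (B,0)->write 0,move R,goto A. Now: state=A, head=-2, tape[-4..1]=001110 (head:   ^)
Step 7: in state A at pos -2, read 1 -> (A,1)->write 1,move R,goto A. Now: state=A, head=-1, tape[-4..1]=001110 (head:    ^)
Step 8: in state A at pos -1, read 1 -> (A,1)->write 1,move R,goto A. Now: state=A, head=0, tape[-4..1]=001110 (head:     ^)
Step 9: in state A at pos 0, read 1 -> (A,1)->write 1,move R,goto A. Now: state=A, head=1, tape[-4..2]=0011100 (head:      ^)
Step 10: in state A at pos 1, read 0 -> (A,0)->write 1,move L,goto C. Now: state=C, head=0, tape[-4..2]=0011110 (head:     ^)
Step 11: in state C at pos 0, read 1 -> (C,1)->write 1,move L,goto B. Now: state=B, head=-1, tape[-4..2]=0011110 (head:    ^)
Step 12: in state B at pos -1, read 1 -> (B,1)->write 0,move R,goto H. Now: state=H, head=0, tape[-4..2]=0010110 (head:     ^)

Answer: 0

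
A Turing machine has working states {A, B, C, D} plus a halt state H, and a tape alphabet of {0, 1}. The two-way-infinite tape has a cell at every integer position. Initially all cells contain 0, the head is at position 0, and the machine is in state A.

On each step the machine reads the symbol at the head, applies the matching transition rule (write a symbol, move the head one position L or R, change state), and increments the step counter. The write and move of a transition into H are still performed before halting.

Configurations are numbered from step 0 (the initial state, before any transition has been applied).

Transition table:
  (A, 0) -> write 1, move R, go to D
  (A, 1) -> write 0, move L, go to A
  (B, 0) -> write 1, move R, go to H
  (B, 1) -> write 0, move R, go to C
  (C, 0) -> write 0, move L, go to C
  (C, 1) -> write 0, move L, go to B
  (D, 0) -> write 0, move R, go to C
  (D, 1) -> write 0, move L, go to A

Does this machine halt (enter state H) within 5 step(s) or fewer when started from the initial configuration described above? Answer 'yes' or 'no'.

Step 1: in state A at pos 0, read 0 -> (A,0)->write 1,move R,goto D. Now: state=D, head=1, tape[-1..2]=0100 (head:   ^)
Step 2: in state D at pos 1, read 0 -> (D,0)->write 0,move R,goto C. Now: state=C, head=2, tape[-1..3]=01000 (head:    ^)
Step 3: in state C at pos 2, read 0 -> (C,0)->write 0,move L,goto C. Now: state=C, head=1, tape[-1..3]=01000 (head:   ^)
Step 4: in state C at pos 1, read 0 -> (C,0)->write 0,move L,goto C. Now: state=C, head=0, tape[-1..3]=01000 (head:  ^)
Step 5: in state C at pos 0, read 1 -> (C,1)->write 0,move L,goto B. Now: state=B, head=-1, tape[-2..3]=000000 (head:  ^)
After 5 step(s): state = B (not H) -> not halted within 5 -> no

Answer: no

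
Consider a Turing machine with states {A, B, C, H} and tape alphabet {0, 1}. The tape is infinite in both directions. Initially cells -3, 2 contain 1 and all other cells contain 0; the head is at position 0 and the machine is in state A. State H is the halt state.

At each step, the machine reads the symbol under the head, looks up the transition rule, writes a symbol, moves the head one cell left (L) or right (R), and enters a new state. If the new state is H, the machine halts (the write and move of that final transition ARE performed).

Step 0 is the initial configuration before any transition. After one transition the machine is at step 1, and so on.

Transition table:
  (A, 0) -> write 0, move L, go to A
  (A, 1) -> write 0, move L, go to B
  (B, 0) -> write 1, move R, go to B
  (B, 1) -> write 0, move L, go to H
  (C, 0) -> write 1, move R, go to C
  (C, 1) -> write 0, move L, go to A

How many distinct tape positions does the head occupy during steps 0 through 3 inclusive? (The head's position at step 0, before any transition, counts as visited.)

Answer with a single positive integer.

Answer: 4

Derivation:
Step 1: in state A at pos 0, read 0 -> (A,0)->write 0,move L,goto A. Now: state=A, head=-1, tape[-4..3]=01000010 (head:    ^)
Step 2: in state A at pos -1, read 0 -> (A,0)->write 0,move L,goto A. Now: state=A, head=-2, tape[-4..3]=01000010 (head:   ^)
Step 3: in state A at pos -2, read 0 -> (A,0)->write 0,move L,goto A. Now: state=A, head=-3, tape[-4..3]=01000010 (head:  ^)
Head positions at steps 0..3: starting at 0, distinct positions visited = {-3, -2, -1, 0} -> 4 position(s)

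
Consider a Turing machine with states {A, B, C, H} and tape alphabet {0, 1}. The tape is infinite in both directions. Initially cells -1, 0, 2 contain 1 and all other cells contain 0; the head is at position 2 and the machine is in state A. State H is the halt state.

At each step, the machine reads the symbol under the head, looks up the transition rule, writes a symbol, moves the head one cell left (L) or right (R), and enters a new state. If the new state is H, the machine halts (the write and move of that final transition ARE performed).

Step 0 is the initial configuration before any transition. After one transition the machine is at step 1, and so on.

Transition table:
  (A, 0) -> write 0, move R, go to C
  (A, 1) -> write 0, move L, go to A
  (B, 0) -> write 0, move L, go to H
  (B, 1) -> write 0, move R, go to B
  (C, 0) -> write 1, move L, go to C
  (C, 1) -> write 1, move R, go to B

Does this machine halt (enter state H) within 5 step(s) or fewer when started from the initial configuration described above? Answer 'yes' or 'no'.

Answer: no

Derivation:
Step 1: in state A at pos 2, read 1 -> (A,1)->write 0,move L,goto A. Now: state=A, head=1, tape[-2..3]=011000 (head:    ^)
Step 2: in state A at pos 1, read 0 -> (A,0)->write 0,move R,goto C. Now: state=C, head=2, tape[-2..3]=011000 (head:     ^)
Step 3: in state C at pos 2, read 0 -> (C,0)->write 1,move L,goto C. Now: state=C, head=1, tape[-2..3]=011010 (head:    ^)
Step 4: in state C at pos 1, read 0 -> (C,0)->write 1,move L,goto C. Now: state=C, head=0, tape[-2..3]=011110 (head:   ^)
Step 5: in state C at pos 0, read 1 -> (C,1)->write 1,move R,goto B. Now: state=B, head=1, tape[-2..3]=011110 (head:    ^)
After 5 step(s): state = B (not H) -> not halted within 5 -> no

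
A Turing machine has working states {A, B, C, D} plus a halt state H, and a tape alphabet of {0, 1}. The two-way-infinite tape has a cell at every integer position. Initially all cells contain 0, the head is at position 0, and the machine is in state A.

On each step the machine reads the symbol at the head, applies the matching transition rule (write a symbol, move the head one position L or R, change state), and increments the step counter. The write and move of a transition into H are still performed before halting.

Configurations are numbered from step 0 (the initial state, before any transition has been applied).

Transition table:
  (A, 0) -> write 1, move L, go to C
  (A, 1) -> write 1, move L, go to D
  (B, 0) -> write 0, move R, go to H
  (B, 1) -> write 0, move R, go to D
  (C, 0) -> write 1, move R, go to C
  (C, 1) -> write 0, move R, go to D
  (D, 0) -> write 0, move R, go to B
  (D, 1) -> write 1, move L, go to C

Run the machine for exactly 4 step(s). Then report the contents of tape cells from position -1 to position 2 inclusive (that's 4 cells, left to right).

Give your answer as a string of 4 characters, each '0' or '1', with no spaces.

Answer: 1000

Derivation:
Step 1: in state A at pos 0, read 0 -> (A,0)->write 1,move L,goto C. Now: state=C, head=-1, tape[-2..1]=0010 (head:  ^)
Step 2: in state C at pos -1, read 0 -> (C,0)->write 1,move R,goto C. Now: state=C, head=0, tape[-2..1]=0110 (head:   ^)
Step 3: in state C at pos 0, read 1 -> (C,1)->write 0,move R,goto D. Now: state=D, head=1, tape[-2..2]=01000 (head:    ^)
Step 4: in state D at pos 1, read 0 -> (D,0)->write 0,move R,goto B. Now: state=B, head=2, tape[-2..3]=010000 (head:     ^)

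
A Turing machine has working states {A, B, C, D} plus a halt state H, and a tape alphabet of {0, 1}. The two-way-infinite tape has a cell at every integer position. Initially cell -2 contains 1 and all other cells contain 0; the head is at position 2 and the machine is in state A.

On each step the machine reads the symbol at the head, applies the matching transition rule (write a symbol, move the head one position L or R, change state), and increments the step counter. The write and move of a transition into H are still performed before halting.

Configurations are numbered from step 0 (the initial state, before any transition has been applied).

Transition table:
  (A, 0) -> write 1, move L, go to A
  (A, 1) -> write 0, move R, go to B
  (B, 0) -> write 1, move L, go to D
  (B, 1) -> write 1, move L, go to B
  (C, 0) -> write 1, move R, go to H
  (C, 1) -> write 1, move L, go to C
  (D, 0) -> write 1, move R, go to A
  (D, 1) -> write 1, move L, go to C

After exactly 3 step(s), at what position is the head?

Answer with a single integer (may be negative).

Answer: -1

Derivation:
Step 1: in state A at pos 2, read 0 -> (A,0)->write 1,move L,goto A. Now: state=A, head=1, tape[-3..3]=0100010 (head:     ^)
Step 2: in state A at pos 1, read 0 -> (A,0)->write 1,move L,goto A. Now: state=A, head=0, tape[-3..3]=0100110 (head:    ^)
Step 3: in state A at pos 0, read 0 -> (A,0)->write 1,move L,goto A. Now: state=A, head=-1, tape[-3..3]=0101110 (head:   ^)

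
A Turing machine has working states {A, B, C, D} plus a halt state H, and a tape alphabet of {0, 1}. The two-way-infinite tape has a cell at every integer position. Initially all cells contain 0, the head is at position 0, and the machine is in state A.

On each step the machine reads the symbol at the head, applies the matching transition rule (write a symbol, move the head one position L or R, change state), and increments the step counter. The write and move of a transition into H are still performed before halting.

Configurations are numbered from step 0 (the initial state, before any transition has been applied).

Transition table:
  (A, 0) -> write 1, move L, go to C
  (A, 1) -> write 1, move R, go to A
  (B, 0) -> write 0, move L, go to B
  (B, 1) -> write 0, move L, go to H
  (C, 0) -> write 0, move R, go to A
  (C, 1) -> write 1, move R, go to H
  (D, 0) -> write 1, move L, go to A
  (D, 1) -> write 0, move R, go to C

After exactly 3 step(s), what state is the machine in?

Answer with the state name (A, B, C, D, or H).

Answer: A

Derivation:
Step 1: in state A at pos 0, read 0 -> (A,0)->write 1,move L,goto C. Now: state=C, head=-1, tape[-2..1]=0010 (head:  ^)
Step 2: in state C at pos -1, read 0 -> (C,0)->write 0,move R,goto A. Now: state=A, head=0, tape[-2..1]=0010 (head:   ^)
Step 3: in state A at pos 0, read 1 -> (A,1)->write 1,move R,goto A. Now: state=A, head=1, tape[-2..2]=00100 (head:    ^)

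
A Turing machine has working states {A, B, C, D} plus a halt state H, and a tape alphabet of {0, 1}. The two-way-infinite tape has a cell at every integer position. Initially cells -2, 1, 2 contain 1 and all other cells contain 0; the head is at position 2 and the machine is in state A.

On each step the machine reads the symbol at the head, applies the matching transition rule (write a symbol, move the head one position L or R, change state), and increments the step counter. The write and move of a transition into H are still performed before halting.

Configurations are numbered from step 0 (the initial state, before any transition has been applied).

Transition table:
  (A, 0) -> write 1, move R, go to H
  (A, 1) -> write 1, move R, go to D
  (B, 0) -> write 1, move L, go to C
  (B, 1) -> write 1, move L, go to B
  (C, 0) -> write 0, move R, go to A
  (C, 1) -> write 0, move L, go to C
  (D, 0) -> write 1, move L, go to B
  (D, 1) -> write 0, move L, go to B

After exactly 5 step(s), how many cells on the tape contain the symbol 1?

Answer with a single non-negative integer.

Step 1: in state A at pos 2, read 1 -> (A,1)->write 1,move R,goto D. Now: state=D, head=3, tape[-3..4]=01001100 (head:       ^)
Step 2: in state D at pos 3, read 0 -> (D,0)->write 1,move L,goto B. Now: state=B, head=2, tape[-3..4]=01001110 (head:      ^)
Step 3: in state B at pos 2, read 1 -> (B,1)->write 1,move L,goto B. Now: state=B, head=1, tape[-3..4]=01001110 (head:     ^)
Step 4: in state B at pos 1, read 1 -> (B,1)->write 1,move L,goto B. Now: state=B, head=0, tape[-3..4]=01001110 (head:    ^)
Step 5: in state B at pos 0, read 0 -> (B,0)->write 1,move L,goto C. Now: state=C, head=-1, tape[-3..4]=01011110 (head:   ^)
Cells containing 1 after step 5: {-2, 0, 1, 2, 3} -> 5 cell(s)

Answer: 5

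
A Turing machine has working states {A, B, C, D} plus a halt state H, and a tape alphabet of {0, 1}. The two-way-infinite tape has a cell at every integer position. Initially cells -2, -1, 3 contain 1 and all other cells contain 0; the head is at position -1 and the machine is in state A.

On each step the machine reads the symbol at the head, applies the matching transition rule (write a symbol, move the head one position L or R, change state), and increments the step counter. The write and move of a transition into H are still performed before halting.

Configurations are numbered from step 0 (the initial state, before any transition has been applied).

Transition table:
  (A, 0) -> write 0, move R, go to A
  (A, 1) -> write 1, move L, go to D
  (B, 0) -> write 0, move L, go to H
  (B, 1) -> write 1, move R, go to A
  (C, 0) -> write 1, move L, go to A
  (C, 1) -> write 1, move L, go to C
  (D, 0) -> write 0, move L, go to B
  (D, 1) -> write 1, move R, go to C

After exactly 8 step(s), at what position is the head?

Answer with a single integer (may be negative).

Step 1: in state A at pos -1, read 1 -> (A,1)->write 1,move L,goto D. Now: state=D, head=-2, tape[-3..4]=01100010 (head:  ^)
Step 2: in state D at pos -2, read 1 -> (D,1)->write 1,move R,goto C. Now: state=C, head=-1, tape[-3..4]=01100010 (head:   ^)
Step 3: in state C at pos -1, read 1 -> (C,1)->write 1,move L,goto C. Now: state=C, head=-2, tape[-3..4]=01100010 (head:  ^)
Step 4: in state C at pos -2, read 1 -> (C,1)->write 1,move L,goto C. Now: state=C, head=-3, tape[-4..4]=001100010 (head:  ^)
Step 5: in state C at pos -3, read 0 -> (C,0)->write 1,move L,goto A. Now: state=A, head=-4, tape[-5..4]=0011100010 (head:  ^)
Step 6: in state A at pos -4, read 0 -> (A,0)->write 0,move R,goto A. Now: state=A, head=-3, tape[-5..4]=0011100010 (head:   ^)
Step 7: in state A at pos -3, read 1 -> (A,1)->write 1,move L,goto D. Now: state=D, head=-4, tape[-5..4]=0011100010 (head:  ^)
Step 8: in state D at pos -4, read 0 -> (D,0)->write 0,move L,goto B. Now: state=B, head=-5, tape[-6..4]=00011100010 (head:  ^)

Answer: -5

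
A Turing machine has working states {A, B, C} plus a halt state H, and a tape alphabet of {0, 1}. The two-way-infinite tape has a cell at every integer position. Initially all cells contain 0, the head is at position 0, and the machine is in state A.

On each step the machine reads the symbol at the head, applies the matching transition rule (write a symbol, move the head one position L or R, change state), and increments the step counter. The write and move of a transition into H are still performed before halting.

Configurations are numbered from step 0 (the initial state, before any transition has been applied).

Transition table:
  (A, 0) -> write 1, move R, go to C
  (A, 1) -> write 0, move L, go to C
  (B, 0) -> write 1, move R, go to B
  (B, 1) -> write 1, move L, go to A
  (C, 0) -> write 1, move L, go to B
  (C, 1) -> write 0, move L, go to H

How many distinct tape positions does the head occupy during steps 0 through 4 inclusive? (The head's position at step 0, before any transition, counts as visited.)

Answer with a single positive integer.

Step 1: in state A at pos 0, read 0 -> (A,0)->write 1,move R,goto C. Now: state=C, head=1, tape[-1..2]=0100 (head:   ^)
Step 2: in state C at pos 1, read 0 -> (C,0)->write 1,move L,goto B. Now: state=B, head=0, tape[-1..2]=0110 (head:  ^)
Step 3: in state B at pos 0, read 1 -> (B,1)->write 1,move L,goto A. Now: state=A, head=-1, tape[-2..2]=00110 (head:  ^)
Step 4: in state A at pos -1, read 0 -> (A,0)->write 1,move R,goto C. Now: state=C, head=0, tape[-2..2]=01110 (head:   ^)
Head positions at steps 0..4: starting at 0, distinct positions visited = {-1, 0, 1} -> 3 position(s)

Answer: 3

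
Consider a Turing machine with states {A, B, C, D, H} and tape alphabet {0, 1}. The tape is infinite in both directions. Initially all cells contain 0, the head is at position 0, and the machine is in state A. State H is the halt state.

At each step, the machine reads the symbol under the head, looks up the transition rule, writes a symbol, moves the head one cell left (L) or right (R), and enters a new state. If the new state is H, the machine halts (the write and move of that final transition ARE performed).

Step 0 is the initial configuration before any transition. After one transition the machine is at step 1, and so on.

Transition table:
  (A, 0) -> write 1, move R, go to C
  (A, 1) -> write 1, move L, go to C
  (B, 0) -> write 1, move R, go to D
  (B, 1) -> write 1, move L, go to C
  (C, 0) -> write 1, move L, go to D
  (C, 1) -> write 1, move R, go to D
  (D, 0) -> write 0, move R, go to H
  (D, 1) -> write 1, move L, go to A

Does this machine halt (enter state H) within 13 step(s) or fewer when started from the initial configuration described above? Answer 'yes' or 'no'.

Answer: yes

Derivation:
Step 1: in state A at pos 0, read 0 -> (A,0)->write 1,move R,goto C. Now: state=C, head=1, tape[-1..2]=0100 (head:   ^)
Step 2: in state C at pos 1, read 0 -> (C,0)->write 1,move L,goto D. Now: state=D, head=0, tape[-1..2]=0110 (head:  ^)
Step 3: in state D at pos 0, read 1 -> (D,1)->write 1,move L,goto A. Now: state=A, head=-1, tape[-2..2]=00110 (head:  ^)
Step 4: in state A at pos -1, read 0 -> (A,0)->write 1,move R,goto C. Now: state=C, head=0, tape[-2..2]=01110 (head:   ^)
Step 5: in state C at pos 0, read 1 -> (C,1)->write 1,move R,goto D. Now: state=D, head=1, tape[-2..2]=01110 (head:    ^)
Step 6: in state D at pos 1, read 1 -> (D,1)->write 1,move L,goto A. Now: state=A, head=0, tape[-2..2]=01110 (head:   ^)
Step 7: in state A at pos 0, read 1 -> (A,1)->write 1,move L,goto C. Now: state=C, head=-1, tape[-2..2]=01110 (head:  ^)
Step 8: in state C at pos -1, read 1 -> (C,1)->write 1,move R,goto D. Now: state=D, head=0, tape[-2..2]=01110 (head:   ^)
Step 9: in state D at pos 0, read 1 -> (D,1)->write 1,move L,goto A. Now: state=A, head=-1, tape[-2..2]=01110 (head:  ^)
Step 10: in state A at pos -1, read 1 -> (A,1)->write 1,move L,goto C. Now: state=C, head=-2, tape[-3..2]=001110 (head:  ^)
Step 11: in state C at pos -2, read 0 -> (C,0)->write 1,move L,goto D. Now: state=D, head=-3, tape[-4..2]=0011110 (head:  ^)
Step 12: in state D at pos -3, read 0 -> (D,0)->write 0,move R,goto H. Now: state=H, head=-2, tape[-4..2]=0011110 (head:   ^)
State H reached at step 12; 12 <= 13 -> yes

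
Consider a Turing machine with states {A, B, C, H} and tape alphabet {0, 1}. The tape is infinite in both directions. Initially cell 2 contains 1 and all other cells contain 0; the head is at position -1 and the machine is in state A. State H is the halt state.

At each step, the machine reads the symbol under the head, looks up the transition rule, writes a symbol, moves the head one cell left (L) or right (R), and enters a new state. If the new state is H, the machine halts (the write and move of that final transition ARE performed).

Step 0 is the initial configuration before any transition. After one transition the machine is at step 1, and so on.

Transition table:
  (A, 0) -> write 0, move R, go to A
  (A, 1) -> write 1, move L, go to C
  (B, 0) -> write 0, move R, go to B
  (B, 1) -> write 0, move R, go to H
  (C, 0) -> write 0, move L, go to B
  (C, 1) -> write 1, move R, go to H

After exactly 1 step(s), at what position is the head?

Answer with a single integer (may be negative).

Answer: 0

Derivation:
Step 1: in state A at pos -1, read 0 -> (A,0)->write 0,move R,goto A. Now: state=A, head=0, tape[-2..3]=000010 (head:   ^)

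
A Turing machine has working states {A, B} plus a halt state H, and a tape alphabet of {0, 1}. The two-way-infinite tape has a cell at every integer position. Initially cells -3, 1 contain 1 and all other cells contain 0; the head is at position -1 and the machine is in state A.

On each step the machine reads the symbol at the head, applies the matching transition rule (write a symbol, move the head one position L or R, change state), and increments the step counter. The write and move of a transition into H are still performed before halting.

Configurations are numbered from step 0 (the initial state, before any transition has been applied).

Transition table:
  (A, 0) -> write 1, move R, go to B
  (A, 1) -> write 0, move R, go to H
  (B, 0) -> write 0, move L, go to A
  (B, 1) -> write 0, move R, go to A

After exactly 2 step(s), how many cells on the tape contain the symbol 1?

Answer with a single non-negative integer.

Answer: 3

Derivation:
Step 1: in state A at pos -1, read 0 -> (A,0)->write 1,move R,goto B. Now: state=B, head=0, tape[-4..2]=0101010 (head:     ^)
Step 2: in state B at pos 0, read 0 -> (B,0)->write 0,move L,goto A. Now: state=A, head=-1, tape[-4..2]=0101010 (head:    ^)
Cells containing 1 after step 2: {-3, -1, 1} -> 3 cell(s)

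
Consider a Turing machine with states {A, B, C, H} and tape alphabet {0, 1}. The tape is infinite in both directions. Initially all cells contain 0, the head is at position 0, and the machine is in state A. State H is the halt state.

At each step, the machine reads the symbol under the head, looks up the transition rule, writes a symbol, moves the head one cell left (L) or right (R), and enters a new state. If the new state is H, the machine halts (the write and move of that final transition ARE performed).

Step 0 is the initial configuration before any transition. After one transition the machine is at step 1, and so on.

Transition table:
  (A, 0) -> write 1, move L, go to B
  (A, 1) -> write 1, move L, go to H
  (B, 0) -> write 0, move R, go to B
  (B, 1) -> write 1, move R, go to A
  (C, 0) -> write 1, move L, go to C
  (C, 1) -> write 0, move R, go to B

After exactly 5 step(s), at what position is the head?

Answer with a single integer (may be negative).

Answer: 1

Derivation:
Step 1: in state A at pos 0, read 0 -> (A,0)->write 1,move L,goto B. Now: state=B, head=-1, tape[-2..1]=0010 (head:  ^)
Step 2: in state B at pos -1, read 0 -> (B,0)->write 0,move R,goto B. Now: state=B, head=0, tape[-2..1]=0010 (head:   ^)
Step 3: in state B at pos 0, read 1 -> (B,1)->write 1,move R,goto A. Now: state=A, head=1, tape[-2..2]=00100 (head:    ^)
Step 4: in state A at pos 1, read 0 -> (A,0)->write 1,move L,goto B. Now: state=B, head=0, tape[-2..2]=00110 (head:   ^)
Step 5: in state B at pos 0, read 1 -> (B,1)->write 1,move R,goto A. Now: state=A, head=1, tape[-2..2]=00110 (head:    ^)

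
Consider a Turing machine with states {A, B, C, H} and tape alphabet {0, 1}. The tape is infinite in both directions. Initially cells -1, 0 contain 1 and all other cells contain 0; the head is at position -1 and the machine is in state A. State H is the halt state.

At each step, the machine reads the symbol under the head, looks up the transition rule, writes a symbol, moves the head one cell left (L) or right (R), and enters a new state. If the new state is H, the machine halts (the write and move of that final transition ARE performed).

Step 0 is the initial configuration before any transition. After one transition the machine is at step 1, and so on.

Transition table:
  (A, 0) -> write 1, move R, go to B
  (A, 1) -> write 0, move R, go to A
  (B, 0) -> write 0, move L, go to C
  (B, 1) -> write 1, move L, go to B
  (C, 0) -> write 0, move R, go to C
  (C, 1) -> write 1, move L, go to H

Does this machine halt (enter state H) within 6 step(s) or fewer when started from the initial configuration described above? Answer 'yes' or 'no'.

Answer: yes

Derivation:
Step 1: in state A at pos -1, read 1 -> (A,1)->write 0,move R,goto A. Now: state=A, head=0, tape[-2..1]=0010 (head:   ^)
Step 2: in state A at pos 0, read 1 -> (A,1)->write 0,move R,goto A. Now: state=A, head=1, tape[-2..2]=00000 (head:    ^)
Step 3: in state A at pos 1, read 0 -> (A,0)->write 1,move R,goto B. Now: state=B, head=2, tape[-2..3]=000100 (head:     ^)
Step 4: in state B at pos 2, read 0 -> (B,0)->write 0,move L,goto C. Now: state=C, head=1, tape[-2..3]=000100 (head:    ^)
Step 5: in state C at pos 1, read 1 -> (C,1)->write 1,move L,goto H. Now: state=H, head=0, tape[-2..3]=000100 (head:   ^)
State H reached at step 5; 5 <= 6 -> yes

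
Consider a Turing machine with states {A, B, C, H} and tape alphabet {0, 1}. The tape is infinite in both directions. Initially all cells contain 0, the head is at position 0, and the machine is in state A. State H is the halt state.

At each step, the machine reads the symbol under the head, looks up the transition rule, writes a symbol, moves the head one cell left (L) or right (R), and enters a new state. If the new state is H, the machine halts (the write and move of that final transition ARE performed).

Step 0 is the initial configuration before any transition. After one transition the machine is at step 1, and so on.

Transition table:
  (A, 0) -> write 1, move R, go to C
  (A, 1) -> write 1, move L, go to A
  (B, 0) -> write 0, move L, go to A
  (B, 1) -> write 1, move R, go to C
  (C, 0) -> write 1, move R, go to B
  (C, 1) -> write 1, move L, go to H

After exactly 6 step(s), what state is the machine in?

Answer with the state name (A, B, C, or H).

Step 1: in state A at pos 0, read 0 -> (A,0)->write 1,move R,goto C. Now: state=C, head=1, tape[-1..2]=0100 (head:   ^)
Step 2: in state C at pos 1, read 0 -> (C,0)->write 1,move R,goto B. Now: state=B, head=2, tape[-1..3]=01100 (head:    ^)
Step 3: in state B at pos 2, read 0 -> (B,0)->write 0,move L,goto A. Now: state=A, head=1, tape[-1..3]=01100 (head:   ^)
Step 4: in state A at pos 1, read 1 -> (A,1)->write 1,move L,goto A. Now: state=A, head=0, tape[-1..3]=01100 (head:  ^)
Step 5: in state A at pos 0, read 1 -> (A,1)->write 1,move L,goto A. Now: state=A, head=-1, tape[-2..3]=001100 (head:  ^)
Step 6: in state A at pos -1, read 0 -> (A,0)->write 1,move R,goto C. Now: state=C, head=0, tape[-2..3]=011100 (head:   ^)

Answer: C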